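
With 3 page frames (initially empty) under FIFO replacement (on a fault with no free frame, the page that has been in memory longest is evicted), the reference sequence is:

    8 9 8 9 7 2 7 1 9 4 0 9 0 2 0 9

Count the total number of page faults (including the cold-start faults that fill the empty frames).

8: miss, frames {8}
9: miss, frames {8,9}
8: hit
9: hit
7: miss, frames {8,9,7}
2: miss, evict 8, frames {9,7,2}
7: hit
1: miss, evict 9, frames {7,2,1}
9: miss, evict 7, frames {2,1,9}
4: miss, evict 2, frames {1,9,4}
0: miss, evict 1, frames {9,4,0}
9: hit
0: hit
2: miss, evict 9, frames {4,0,2}
0: hit
9: miss, evict 4, frames {0,2,9}
Page faults: 10.

10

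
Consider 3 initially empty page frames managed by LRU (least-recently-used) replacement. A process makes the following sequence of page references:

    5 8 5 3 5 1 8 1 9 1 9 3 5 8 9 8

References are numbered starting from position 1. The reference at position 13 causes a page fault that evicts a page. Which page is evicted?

pos 1: 5 → fault, frames {5}
pos 2: 8 → fault, frames {5,8}
pos 3: 5 → hit
pos 4: 3 → fault, frames {8,5,3}
pos 5: 5 → hit
pos 6: 1 → fault, evict 8, frames {3,5,1}
pos 7: 8 → fault, evict 3, frames {5,1,8}
pos 8: 1 → hit
pos 9: 9 → fault, evict 5, frames {8,1,9}
pos 10: 1 → hit
pos 11: 9 → hit
pos 12: 3 → fault, evict 8, frames {1,9,3}
pos 13: 5 → fault, evict 1, frames {9,3,5}
At position 13, page 1 is evicted.

1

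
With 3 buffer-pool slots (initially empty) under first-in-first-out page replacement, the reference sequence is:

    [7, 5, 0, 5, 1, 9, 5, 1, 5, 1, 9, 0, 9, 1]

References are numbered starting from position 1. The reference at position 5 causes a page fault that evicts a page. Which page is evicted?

pos 1: 7 → miss, frames [7]
pos 2: 5 → miss, frames [7, 5]
pos 3: 0 → miss, frames [7, 5, 0]
pos 4: 5 → hit
pos 5: 1 → miss, evict 7, frames [5, 0, 1]
At position 5, page 7 is evicted.

7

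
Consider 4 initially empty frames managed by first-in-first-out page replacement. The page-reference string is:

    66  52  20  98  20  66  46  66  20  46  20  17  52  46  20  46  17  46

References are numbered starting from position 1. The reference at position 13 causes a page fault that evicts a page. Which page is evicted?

pos 1: 66: fault, frames {66}
pos 2: 52: fault, frames {66,52}
pos 3: 20: fault, frames {66,52,20}
pos 4: 98: fault, frames {66,52,20,98}
pos 5: 20: hit
pos 6: 66: hit
pos 7: 46: fault, evict 66, frames {52,20,98,46}
pos 8: 66: fault, evict 52, frames {20,98,46,66}
pos 9: 20: hit
pos 10: 46: hit
pos 11: 20: hit
pos 12: 17: fault, evict 20, frames {98,46,66,17}
pos 13: 52: fault, evict 98, frames {46,66,17,52}
At position 13, page 98 is evicted.

98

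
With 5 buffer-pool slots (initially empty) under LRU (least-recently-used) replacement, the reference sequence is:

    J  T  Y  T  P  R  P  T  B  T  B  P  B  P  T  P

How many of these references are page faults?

6

J: miss, frames [J]
T: miss, frames [J, T]
Y: miss, frames [J, T, Y]
T: hit
P: miss, frames [J, Y, T, P]
R: miss, frames [J, Y, T, P, R]
P: hit
T: hit
B: miss, evict J, frames [Y, R, P, T, B]
T: hit
B: hit
P: hit
B: hit
P: hit
T: hit
P: hit
Page faults: 6.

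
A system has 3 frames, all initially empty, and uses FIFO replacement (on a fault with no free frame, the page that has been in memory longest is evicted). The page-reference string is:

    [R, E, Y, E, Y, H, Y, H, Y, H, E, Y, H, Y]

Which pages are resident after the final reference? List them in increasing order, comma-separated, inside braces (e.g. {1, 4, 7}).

R → fault, frames (R)
E → fault, frames (R E)
Y → fault, frames (R E Y)
E → hit
Y → hit
H → fault, evict R, frames (E Y H)
Y → hit
H → hit
Y → hit
H → hit
E → hit
Y → hit
H → hit
Y → hit

{E, H, Y}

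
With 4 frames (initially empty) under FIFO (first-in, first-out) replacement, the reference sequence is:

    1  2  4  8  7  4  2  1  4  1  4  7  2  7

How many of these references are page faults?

1: fault, frames (1)
2: fault, frames (1 2)
4: fault, frames (1 2 4)
8: fault, frames (1 2 4 8)
7: fault, evict 1, frames (2 4 8 7)
4: hit
2: hit
1: fault, evict 2, frames (4 8 7 1)
4: hit
1: hit
4: hit
7: hit
2: fault, evict 4, frames (8 7 1 2)
7: hit
Page faults: 7.

7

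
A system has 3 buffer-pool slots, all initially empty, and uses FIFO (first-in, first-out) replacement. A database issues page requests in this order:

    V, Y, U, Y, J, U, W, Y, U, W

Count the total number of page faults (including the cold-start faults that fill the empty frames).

7

V → miss, frames (V)
Y → miss, frames (V Y)
U → miss, frames (V Y U)
Y → hit
J → miss, evict V, frames (Y U J)
U → hit
W → miss, evict Y, frames (U J W)
Y → miss, evict U, frames (J W Y)
U → miss, evict J, frames (W Y U)
W → hit
Page faults: 7.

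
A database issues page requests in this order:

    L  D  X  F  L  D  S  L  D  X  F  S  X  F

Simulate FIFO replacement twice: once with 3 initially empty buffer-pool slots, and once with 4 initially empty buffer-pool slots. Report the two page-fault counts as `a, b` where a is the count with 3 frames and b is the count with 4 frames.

3 frames: F F F F F F F . . F F . . . → 9 faults.
4 frames: F F F F . . F F F F F F . . → 10 faults.
10 > 9: adding a frame increased faults — Belady's anomaly.

9, 10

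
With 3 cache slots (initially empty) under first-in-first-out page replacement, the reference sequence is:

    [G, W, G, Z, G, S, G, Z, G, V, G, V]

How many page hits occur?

G → miss, frames (G)
W → miss, frames (G W)
G → hit
Z → miss, frames (G W Z)
G → hit
S → miss, evict G, frames (W Z S)
G → miss, evict W, frames (Z S G)
Z → hit
G → hit
V → miss, evict Z, frames (S G V)
G → hit
V → hit
Hits: 6.

6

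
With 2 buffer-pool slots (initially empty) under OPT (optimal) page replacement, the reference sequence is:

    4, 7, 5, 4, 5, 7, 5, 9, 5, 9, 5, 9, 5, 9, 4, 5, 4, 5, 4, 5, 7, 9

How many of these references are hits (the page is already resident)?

14

4: fault, frames (4)
7: fault, frames (4 7)
5: fault, evict 7, frames (4 5)
4: hit
5: hit
7: fault, evict 4, frames (5 7)
5: hit
9: fault, evict 7, frames (5 9)
5: hit
9: hit
5: hit
9: hit
5: hit
9: hit
4: fault, evict 9, frames (5 4)
5: hit
4: hit
5: hit
4: hit
5: hit
7: fault, evict 4, frames (5 7)
9: fault, evict 7, frames (5 9)
Hits: 14.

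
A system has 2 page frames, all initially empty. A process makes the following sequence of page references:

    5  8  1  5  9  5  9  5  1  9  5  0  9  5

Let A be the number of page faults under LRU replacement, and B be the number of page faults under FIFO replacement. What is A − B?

1

Under LRU: F F F F F . . . F F F F F F → 11 faults.
Under FIFO: F F F F F . . . F . F F F F → 10 faults.
A − B = 11 − 10 = 1.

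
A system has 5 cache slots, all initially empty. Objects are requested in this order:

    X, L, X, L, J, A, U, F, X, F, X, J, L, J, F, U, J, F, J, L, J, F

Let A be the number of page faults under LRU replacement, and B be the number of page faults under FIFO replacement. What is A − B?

Under LRU: F F . . F F F F F . . . F . . . . . . . . . → 8 faults.
Under FIFO: F F . . F F F F F . . . F F . . . . . . . . → 9 faults.
A − B = 8 − 9 = -1.

-1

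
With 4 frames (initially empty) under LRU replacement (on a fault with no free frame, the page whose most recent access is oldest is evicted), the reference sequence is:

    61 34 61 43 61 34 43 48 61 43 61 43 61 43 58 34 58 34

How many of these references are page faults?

61 -> miss, frames [61]
34 -> miss, frames [61, 34]
61 -> hit
43 -> miss, frames [34, 61, 43]
61 -> hit
34 -> hit
43 -> hit
48 -> miss, frames [61, 34, 43, 48]
61 -> hit
43 -> hit
61 -> hit
43 -> hit
61 -> hit
43 -> hit
58 -> miss, evict 34, frames [48, 61, 43, 58]
34 -> miss, evict 48, frames [61, 43, 58, 34]
58 -> hit
34 -> hit
Page faults: 6.

6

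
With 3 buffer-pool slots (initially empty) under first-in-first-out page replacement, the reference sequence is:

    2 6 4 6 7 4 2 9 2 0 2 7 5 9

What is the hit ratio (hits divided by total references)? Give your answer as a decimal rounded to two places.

2 → miss, frames [2]
6 → miss, frames [2, 6]
4 → miss, frames [2, 6, 4]
6 → hit
7 → miss, evict 2, frames [6, 4, 7]
4 → hit
2 → miss, evict 6, frames [4, 7, 2]
9 → miss, evict 4, frames [7, 2, 9]
2 → hit
0 → miss, evict 7, frames [2, 9, 0]
2 → hit
7 → miss, evict 2, frames [9, 0, 7]
5 → miss, evict 9, frames [0, 7, 5]
9 → miss, evict 0, frames [7, 5, 9]
Hits: 4 of 14 references → 4/14 = 0.2857.

0.29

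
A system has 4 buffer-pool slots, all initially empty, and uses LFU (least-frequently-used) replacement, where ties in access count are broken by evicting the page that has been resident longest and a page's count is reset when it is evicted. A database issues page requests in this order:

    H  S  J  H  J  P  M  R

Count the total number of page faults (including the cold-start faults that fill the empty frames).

H -> fault, frames [H]
S -> fault, frames [H, S]
J -> fault, frames [H, S, J]
H -> hit
J -> hit
P -> fault, frames [H, S, J, P]
M -> fault, evict S, frames [H, J, P, M]
R -> fault, evict P, frames [H, J, M, R]
Page faults: 6.

6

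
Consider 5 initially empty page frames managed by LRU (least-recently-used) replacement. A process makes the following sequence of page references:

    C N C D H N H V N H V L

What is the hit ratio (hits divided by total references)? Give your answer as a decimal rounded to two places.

C → miss, frames (C)
N → miss, frames (C N)
C → hit
D → miss, frames (N C D)
H → miss, frames (N C D H)
N → hit
H → hit
V → miss, frames (C D N H V)
N → hit
H → hit
V → hit
L → miss, evict C, frames (D N H V L)
Hits: 6 of 12 references → 6/12 = 0.5000.

0.50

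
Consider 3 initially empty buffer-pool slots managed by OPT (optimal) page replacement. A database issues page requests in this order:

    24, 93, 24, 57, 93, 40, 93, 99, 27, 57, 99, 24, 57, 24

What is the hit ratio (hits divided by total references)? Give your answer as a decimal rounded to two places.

24 → miss, frames (24)
93 → miss, frames (24 93)
24 → hit
57 → miss, frames (24 93 57)
93 → hit
40 → miss, evict 24, frames (93 57 40)
93 → hit
99 → miss, evict 40, frames (93 57 99)
27 → miss, evict 93, frames (57 99 27)
57 → hit
99 → hit
24 → miss, evict 27, frames (57 99 24)
57 → hit
24 → hit
Hits: 7 of 14 references → 7/14 = 0.5000.

0.50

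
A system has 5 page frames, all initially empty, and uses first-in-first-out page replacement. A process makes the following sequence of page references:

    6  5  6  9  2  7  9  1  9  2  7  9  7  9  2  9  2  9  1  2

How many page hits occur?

6 → fault, frames {6}
5 → fault, frames {6,5}
6 → hit
9 → fault, frames {6,5,9}
2 → fault, frames {6,5,9,2}
7 → fault, frames {6,5,9,2,7}
9 → hit
1 → fault, evict 6, frames {5,9,2,7,1}
9 → hit
2 → hit
7 → hit
9 → hit
7 → hit
9 → hit
2 → hit
9 → hit
2 → hit
9 → hit
1 → hit
2 → hit
Hits: 14.

14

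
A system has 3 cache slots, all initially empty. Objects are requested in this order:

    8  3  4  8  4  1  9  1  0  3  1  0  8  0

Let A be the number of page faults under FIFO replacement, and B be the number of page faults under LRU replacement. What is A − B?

2

Under FIFO: F F F . . F F . F F F . F F → 10 faults.
Under LRU: F F F . . F F . F F . . F . → 8 faults.
A − B = 10 − 8 = 2.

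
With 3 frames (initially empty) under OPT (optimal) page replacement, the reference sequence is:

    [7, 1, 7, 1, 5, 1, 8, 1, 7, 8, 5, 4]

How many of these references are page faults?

7 → fault, frames {7}
1 → fault, frames {7,1}
7 → hit
1 → hit
5 → fault, frames {7,1,5}
1 → hit
8 → fault, evict 5, frames {7,1,8}
1 → hit
7 → hit
8 → hit
5 → fault, evict 8, frames {7,1,5}
4 → fault, evict 5, frames {7,1,4}
Page faults: 6.

6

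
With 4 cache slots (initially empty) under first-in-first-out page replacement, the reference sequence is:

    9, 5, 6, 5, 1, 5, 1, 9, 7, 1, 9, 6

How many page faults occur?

9 → miss, frames [9]
5 → miss, frames [9, 5]
6 → miss, frames [9, 5, 6]
5 → hit
1 → miss, frames [9, 5, 6, 1]
5 → hit
1 → hit
9 → hit
7 → miss, evict 9, frames [5, 6, 1, 7]
1 → hit
9 → miss, evict 5, frames [6, 1, 7, 9]
6 → hit
Page faults: 6.

6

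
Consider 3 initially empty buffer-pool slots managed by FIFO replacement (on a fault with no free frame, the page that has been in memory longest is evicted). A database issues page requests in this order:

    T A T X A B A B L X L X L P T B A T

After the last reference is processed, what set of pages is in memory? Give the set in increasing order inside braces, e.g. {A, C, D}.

{A, B, T}

T: fault, frames (T)
A: fault, frames (T A)
T: hit
X: fault, frames (T A X)
A: hit
B: fault, evict T, frames (A X B)
A: hit
B: hit
L: fault, evict A, frames (X B L)
X: hit
L: hit
X: hit
L: hit
P: fault, evict X, frames (B L P)
T: fault, evict B, frames (L P T)
B: fault, evict L, frames (P T B)
A: fault, evict P, frames (T B A)
T: hit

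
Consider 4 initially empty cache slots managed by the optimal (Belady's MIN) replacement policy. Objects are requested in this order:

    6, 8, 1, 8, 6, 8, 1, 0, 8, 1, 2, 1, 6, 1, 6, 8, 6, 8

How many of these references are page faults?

5

6 -> fault, frames {6}
8 -> fault, frames {6,8}
1 -> fault, frames {6,8,1}
8 -> hit
6 -> hit
8 -> hit
1 -> hit
0 -> fault, frames {6,8,1,0}
8 -> hit
1 -> hit
2 -> fault, evict 0, frames {6,8,1,2}
1 -> hit
6 -> hit
1 -> hit
6 -> hit
8 -> hit
6 -> hit
8 -> hit
Page faults: 5.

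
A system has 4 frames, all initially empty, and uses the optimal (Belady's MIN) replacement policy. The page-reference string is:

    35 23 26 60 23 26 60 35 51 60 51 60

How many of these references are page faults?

35 → fault, frames {35}
23 → fault, frames {35,23}
26 → fault, frames {35,23,26}
60 → fault, frames {35,23,26,60}
23 → hit
26 → hit
60 → hit
35 → hit
51 → fault, evict 26, frames {35,23,60,51}
60 → hit
51 → hit
60 → hit
Page faults: 5.

5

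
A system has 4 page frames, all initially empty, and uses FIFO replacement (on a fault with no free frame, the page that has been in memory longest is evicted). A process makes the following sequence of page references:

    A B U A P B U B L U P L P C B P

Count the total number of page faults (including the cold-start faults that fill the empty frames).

A -> miss, frames {A}
B -> miss, frames {A,B}
U -> miss, frames {A,B,U}
A -> hit
P -> miss, frames {A,B,U,P}
B -> hit
U -> hit
B -> hit
L -> miss, evict A, frames {B,U,P,L}
U -> hit
P -> hit
L -> hit
P -> hit
C -> miss, evict B, frames {U,P,L,C}
B -> miss, evict U, frames {P,L,C,B}
P -> hit
Page faults: 7.

7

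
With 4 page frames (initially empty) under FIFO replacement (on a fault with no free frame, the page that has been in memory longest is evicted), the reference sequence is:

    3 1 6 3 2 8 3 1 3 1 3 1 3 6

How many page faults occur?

3: miss, frames (3)
1: miss, frames (3 1)
6: miss, frames (3 1 6)
3: hit
2: miss, frames (3 1 6 2)
8: miss, evict 3, frames (1 6 2 8)
3: miss, evict 1, frames (6 2 8 3)
1: miss, evict 6, frames (2 8 3 1)
3: hit
1: hit
3: hit
1: hit
3: hit
6: miss, evict 2, frames (8 3 1 6)
Page faults: 8.

8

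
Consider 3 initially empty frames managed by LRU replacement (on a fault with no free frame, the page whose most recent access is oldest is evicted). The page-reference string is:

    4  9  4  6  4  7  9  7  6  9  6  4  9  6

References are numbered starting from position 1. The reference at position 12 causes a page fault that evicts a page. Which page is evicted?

pos 1: 4: miss, frames {4}
pos 2: 9: miss, frames {4,9}
pos 3: 4: hit
pos 4: 6: miss, frames {9,4,6}
pos 5: 4: hit
pos 6: 7: miss, evict 9, frames {6,4,7}
pos 7: 9: miss, evict 6, frames {4,7,9}
pos 8: 7: hit
pos 9: 6: miss, evict 4, frames {9,7,6}
pos 10: 9: hit
pos 11: 6: hit
pos 12: 4: miss, evict 7, frames {9,6,4}
At position 12, page 7 is evicted.

7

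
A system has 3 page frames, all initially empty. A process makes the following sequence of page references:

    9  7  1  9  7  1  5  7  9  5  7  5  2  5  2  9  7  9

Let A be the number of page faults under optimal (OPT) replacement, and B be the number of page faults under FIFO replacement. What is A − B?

Under OPT: F F F . . . F . . . . . F . . . F . → 6 faults.
Under FIFO: F F F . . . F . F . F . F F . F F . → 10 faults.
A − B = 6 − 10 = -4.

-4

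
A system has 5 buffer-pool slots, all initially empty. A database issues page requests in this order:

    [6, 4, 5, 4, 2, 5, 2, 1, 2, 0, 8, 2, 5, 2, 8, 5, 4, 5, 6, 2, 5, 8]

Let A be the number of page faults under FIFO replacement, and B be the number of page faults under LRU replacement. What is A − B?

Under FIFO: F F F . F . . F . F F . . . . . F F F F . . → 11 faults.
Under LRU: F F F . F . . F . F F . . . . . F . F . . . → 9 faults.
A − B = 11 − 9 = 2.

2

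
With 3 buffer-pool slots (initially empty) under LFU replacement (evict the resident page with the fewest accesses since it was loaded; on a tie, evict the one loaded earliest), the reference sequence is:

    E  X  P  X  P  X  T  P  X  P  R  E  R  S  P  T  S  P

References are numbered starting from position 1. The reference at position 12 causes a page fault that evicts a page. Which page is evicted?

R

pos 1: E: miss, frames (E)
pos 2: X: miss, frames (E X)
pos 3: P: miss, frames (E X P)
pos 4: X: hit
pos 5: P: hit
pos 6: X: hit
pos 7: T: miss, evict E, frames (X P T)
pos 8: P: hit
pos 9: X: hit
pos 10: P: hit
pos 11: R: miss, evict T, frames (X P R)
pos 12: E: miss, evict R, frames (X P E)
At position 12, page R is evicted.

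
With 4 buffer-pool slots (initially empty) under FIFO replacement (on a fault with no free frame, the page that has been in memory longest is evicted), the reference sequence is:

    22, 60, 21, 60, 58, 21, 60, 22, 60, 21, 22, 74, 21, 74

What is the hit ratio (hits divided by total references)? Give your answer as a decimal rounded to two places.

0.64

22 → miss, frames [22]
60 → miss, frames [22, 60]
21 → miss, frames [22, 60, 21]
60 → hit
58 → miss, frames [22, 60, 21, 58]
21 → hit
60 → hit
22 → hit
60 → hit
21 → hit
22 → hit
74 → miss, evict 22, frames [60, 21, 58, 74]
21 → hit
74 → hit
Hits: 9 of 14 references → 9/14 = 0.6429.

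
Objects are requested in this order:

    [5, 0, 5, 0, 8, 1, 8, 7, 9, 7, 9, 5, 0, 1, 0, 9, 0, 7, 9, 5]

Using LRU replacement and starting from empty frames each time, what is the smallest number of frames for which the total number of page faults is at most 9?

5

f=1: 20 faults
f=2: 13 faults
f=3: 12 faults
f=4: 11 faults
f=5: 9 faults
f=6: 6 faults
Smallest f with faults ≤ 9 is 5.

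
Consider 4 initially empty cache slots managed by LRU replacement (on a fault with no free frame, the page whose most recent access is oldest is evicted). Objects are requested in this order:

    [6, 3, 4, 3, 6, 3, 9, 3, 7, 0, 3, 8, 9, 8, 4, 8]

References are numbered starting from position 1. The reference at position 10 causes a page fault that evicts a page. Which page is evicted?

pos 1: 6 → miss, frames [6]
pos 2: 3 → miss, frames [6, 3]
pos 3: 4 → miss, frames [6, 3, 4]
pos 4: 3 → hit
pos 5: 6 → hit
pos 6: 3 → hit
pos 7: 9 → miss, frames [4, 6, 3, 9]
pos 8: 3 → hit
pos 9: 7 → miss, evict 4, frames [6, 9, 3, 7]
pos 10: 0 → miss, evict 6, frames [9, 3, 7, 0]
At position 10, page 6 is evicted.

6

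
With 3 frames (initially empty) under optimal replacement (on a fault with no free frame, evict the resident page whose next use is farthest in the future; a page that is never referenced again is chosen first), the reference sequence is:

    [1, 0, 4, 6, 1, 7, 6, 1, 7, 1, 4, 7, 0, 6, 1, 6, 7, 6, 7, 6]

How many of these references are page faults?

1 -> fault, frames {1}
0 -> fault, frames {1,0}
4 -> fault, frames {1,0,4}
6 -> fault, evict 0, frames {1,4,6}
1 -> hit
7 -> fault, evict 4, frames {1,6,7}
6 -> hit
1 -> hit
7 -> hit
1 -> hit
4 -> fault, evict 1, frames {6,7,4}
7 -> hit
0 -> fault, evict 4, frames {6,7,0}
6 -> hit
1 -> fault, evict 0, frames {6,7,1}
6 -> hit
7 -> hit
6 -> hit
7 -> hit
6 -> hit
Page faults: 8.

8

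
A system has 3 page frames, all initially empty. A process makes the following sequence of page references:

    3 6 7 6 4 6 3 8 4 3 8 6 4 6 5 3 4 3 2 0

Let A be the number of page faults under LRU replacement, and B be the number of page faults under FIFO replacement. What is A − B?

2

Under LRU: F F F . F . F F F . . F F . F F F . F F → 14 faults.
Under FIFO: F F F . F . F F . . . F F . F F . . F F → 12 faults.
A − B = 14 − 12 = 2.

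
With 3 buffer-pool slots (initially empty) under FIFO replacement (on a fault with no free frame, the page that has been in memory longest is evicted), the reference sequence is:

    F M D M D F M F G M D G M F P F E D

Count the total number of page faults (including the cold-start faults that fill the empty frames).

8

F: miss, frames [F]
M: miss, frames [F, M]
D: miss, frames [F, M, D]
M: hit
D: hit
F: hit
M: hit
F: hit
G: miss, evict F, frames [M, D, G]
M: hit
D: hit
G: hit
M: hit
F: miss, evict M, frames [D, G, F]
P: miss, evict D, frames [G, F, P]
F: hit
E: miss, evict G, frames [F, P, E]
D: miss, evict F, frames [P, E, D]
Page faults: 8.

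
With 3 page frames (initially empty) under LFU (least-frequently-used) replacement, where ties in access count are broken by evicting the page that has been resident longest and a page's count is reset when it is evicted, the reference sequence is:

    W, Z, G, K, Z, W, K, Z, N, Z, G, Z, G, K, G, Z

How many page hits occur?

W → miss, frames {W}
Z → miss, frames {W,Z}
G → miss, frames {W,Z,G}
K → miss, evict W, frames {Z,G,K}
Z → hit
W → miss, evict G, frames {Z,K,W}
K → hit
Z → hit
N → miss, evict W, frames {Z,K,N}
Z → hit
G → miss, evict N, frames {Z,K,G}
Z → hit
G → hit
K → hit
G → hit
Z → hit
Hits: 9.

9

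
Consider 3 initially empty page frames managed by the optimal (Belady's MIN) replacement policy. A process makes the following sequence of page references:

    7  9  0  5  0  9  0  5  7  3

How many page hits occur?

4

7 -> miss, frames (7)
9 -> miss, frames (7 9)
0 -> miss, frames (7 9 0)
5 -> miss, evict 7, frames (9 0 5)
0 -> hit
9 -> hit
0 -> hit
5 -> hit
7 -> miss, evict 5, frames (9 0 7)
3 -> miss, evict 7, frames (9 0 3)
Hits: 4.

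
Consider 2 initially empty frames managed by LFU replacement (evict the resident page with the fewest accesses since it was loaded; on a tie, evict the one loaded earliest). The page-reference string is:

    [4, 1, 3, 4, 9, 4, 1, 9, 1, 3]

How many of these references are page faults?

4 → miss, frames (4)
1 → miss, frames (4 1)
3 → miss, evict 4, frames (1 3)
4 → miss, evict 1, frames (3 4)
9 → miss, evict 3, frames (4 9)
4 → hit
1 → miss, evict 9, frames (4 1)
9 → miss, evict 1, frames (4 9)
1 → miss, evict 9, frames (4 1)
3 → miss, evict 1, frames (4 3)
Page faults: 9.

9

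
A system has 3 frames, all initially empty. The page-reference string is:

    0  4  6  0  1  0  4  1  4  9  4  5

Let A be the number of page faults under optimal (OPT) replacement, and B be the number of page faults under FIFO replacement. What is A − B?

Under OPT: F F F . F . . . . F . F → 6 faults.
Under FIFO: F F F . F F F . . F . F → 8 faults.
A − B = 6 − 8 = -2.

-2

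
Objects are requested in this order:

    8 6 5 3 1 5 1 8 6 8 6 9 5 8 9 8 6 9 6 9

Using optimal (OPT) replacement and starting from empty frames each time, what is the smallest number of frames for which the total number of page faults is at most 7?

4

f=1: 20 faults
f=2: 11 faults
f=3: 8 faults
f=4: 6 faults
f=5: 6 faults
f=6: 6 faults
Smallest f with faults ≤ 7 is 4.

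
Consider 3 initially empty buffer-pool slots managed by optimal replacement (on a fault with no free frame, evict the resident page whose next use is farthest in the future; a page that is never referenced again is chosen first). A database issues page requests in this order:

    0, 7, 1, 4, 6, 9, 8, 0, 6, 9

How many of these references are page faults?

0 -> fault, frames [0]
7 -> fault, frames [0, 7]
1 -> fault, frames [0, 7, 1]
4 -> fault, evict 1, frames [0, 7, 4]
6 -> fault, evict 4, frames [0, 7, 6]
9 -> fault, evict 7, frames [0, 6, 9]
8 -> fault, evict 9, frames [0, 6, 8]
0 -> hit
6 -> hit
9 -> fault, evict 8, frames [0, 6, 9]
Page faults: 8.

8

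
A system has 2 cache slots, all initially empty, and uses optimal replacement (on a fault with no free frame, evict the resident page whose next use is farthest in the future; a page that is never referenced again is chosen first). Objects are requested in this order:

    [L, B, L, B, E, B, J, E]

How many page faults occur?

4

L -> miss, frames [L]
B -> miss, frames [L, B]
L -> hit
B -> hit
E -> miss, evict L, frames [B, E]
B -> hit
J -> miss, evict B, frames [E, J]
E -> hit
Page faults: 4.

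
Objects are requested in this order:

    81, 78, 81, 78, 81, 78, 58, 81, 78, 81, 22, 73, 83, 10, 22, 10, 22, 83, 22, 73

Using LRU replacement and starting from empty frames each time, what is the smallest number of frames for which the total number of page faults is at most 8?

4

f=1: 20 faults
f=2: 12 faults
f=3: 9 faults
f=4: 7 faults
f=5: 7 faults
f=6: 7 faults
f=7: 7 faults
Smallest f with faults ≤ 8 is 4.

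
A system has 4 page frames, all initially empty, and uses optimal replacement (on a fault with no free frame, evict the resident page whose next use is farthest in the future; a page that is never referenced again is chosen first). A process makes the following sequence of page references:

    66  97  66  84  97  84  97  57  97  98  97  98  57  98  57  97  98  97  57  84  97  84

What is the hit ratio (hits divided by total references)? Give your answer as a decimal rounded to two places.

0.77

66 → fault, frames {66}
97 → fault, frames {66,97}
66 → hit
84 → fault, frames {66,97,84}
97 → hit
84 → hit
97 → hit
57 → fault, frames {66,97,84,57}
97 → hit
98 → fault, evict 66, frames {97,84,57,98}
97 → hit
98 → hit
57 → hit
98 → hit
57 → hit
97 → hit
98 → hit
97 → hit
57 → hit
84 → hit
97 → hit
84 → hit
Hits: 17 of 22 references → 17/22 = 0.7727.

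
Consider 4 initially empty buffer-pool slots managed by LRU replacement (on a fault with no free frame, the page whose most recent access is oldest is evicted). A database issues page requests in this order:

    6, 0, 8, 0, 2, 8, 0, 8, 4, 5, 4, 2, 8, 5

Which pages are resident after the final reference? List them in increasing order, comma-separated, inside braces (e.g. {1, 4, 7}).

6: fault, frames {6}
0: fault, frames {6,0}
8: fault, frames {6,0,8}
0: hit
2: fault, frames {6,8,0,2}
8: hit
0: hit
8: hit
4: fault, evict 6, frames {2,0,8,4}
5: fault, evict 2, frames {0,8,4,5}
4: hit
2: fault, evict 0, frames {8,5,4,2}
8: hit
5: hit

{2, 4, 5, 8}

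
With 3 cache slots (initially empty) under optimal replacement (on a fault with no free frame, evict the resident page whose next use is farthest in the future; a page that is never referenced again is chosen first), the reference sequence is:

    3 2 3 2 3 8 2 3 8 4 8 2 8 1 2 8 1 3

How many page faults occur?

3 → fault, frames (3)
2 → fault, frames (3 2)
3 → hit
2 → hit
3 → hit
8 → fault, frames (3 2 8)
2 → hit
3 → hit
8 → hit
4 → fault, evict 3, frames (2 8 4)
8 → hit
2 → hit
8 → hit
1 → fault, evict 4, frames (2 8 1)
2 → hit
8 → hit
1 → hit
3 → fault, evict 1, frames (2 8 3)
Page faults: 6.

6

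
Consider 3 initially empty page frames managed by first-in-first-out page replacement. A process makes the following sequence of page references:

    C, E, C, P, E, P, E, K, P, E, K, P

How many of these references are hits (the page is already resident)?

8

C: fault, frames {C}
E: fault, frames {C,E}
C: hit
P: fault, frames {C,E,P}
E: hit
P: hit
E: hit
K: fault, evict C, frames {E,P,K}
P: hit
E: hit
K: hit
P: hit
Hits: 8.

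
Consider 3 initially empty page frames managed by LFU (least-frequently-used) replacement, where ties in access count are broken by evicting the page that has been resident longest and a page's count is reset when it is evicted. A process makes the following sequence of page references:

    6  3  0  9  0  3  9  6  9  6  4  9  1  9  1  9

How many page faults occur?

6 -> miss, frames {6}
3 -> miss, frames {6,3}
0 -> miss, frames {6,3,0}
9 -> miss, evict 6, frames {3,0,9}
0 -> hit
3 -> hit
9 -> hit
6 -> miss, evict 3, frames {0,9,6}
9 -> hit
6 -> hit
4 -> miss, evict 0, frames {9,6,4}
9 -> hit
1 -> miss, evict 4, frames {9,6,1}
9 -> hit
1 -> hit
9 -> hit
Page faults: 7.

7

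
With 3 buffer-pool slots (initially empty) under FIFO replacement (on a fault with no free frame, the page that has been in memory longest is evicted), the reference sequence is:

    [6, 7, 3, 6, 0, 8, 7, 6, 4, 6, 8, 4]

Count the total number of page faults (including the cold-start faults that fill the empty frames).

9

6 → miss, frames [6]
7 → miss, frames [6, 7]
3 → miss, frames [6, 7, 3]
6 → hit
0 → miss, evict 6, frames [7, 3, 0]
8 → miss, evict 7, frames [3, 0, 8]
7 → miss, evict 3, frames [0, 8, 7]
6 → miss, evict 0, frames [8, 7, 6]
4 → miss, evict 8, frames [7, 6, 4]
6 → hit
8 → miss, evict 7, frames [6, 4, 8]
4 → hit
Page faults: 9.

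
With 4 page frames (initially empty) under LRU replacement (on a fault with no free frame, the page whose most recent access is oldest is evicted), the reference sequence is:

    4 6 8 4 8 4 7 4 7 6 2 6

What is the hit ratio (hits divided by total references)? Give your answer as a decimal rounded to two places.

0.58

4: fault, frames [4]
6: fault, frames [4, 6]
8: fault, frames [4, 6, 8]
4: hit
8: hit
4: hit
7: fault, frames [6, 8, 4, 7]
4: hit
7: hit
6: hit
2: fault, evict 8, frames [4, 7, 6, 2]
6: hit
Hits: 7 of 12 references → 7/12 = 0.5833.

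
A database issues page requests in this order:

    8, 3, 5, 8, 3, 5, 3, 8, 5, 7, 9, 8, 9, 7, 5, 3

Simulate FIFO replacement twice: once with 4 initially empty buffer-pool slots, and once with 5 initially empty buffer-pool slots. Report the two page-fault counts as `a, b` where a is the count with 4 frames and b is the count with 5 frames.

7, 5

4 frames: F F F . . . . . . F F F . . . F → 7 faults.
5 frames: F F F . . . . . . F F . . . . . → 5 faults.
5 < 7: adding a frame reduced faults, as is typical.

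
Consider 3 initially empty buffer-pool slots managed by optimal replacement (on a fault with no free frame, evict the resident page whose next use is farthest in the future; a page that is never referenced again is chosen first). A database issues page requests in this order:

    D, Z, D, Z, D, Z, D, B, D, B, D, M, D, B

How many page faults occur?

D: miss, frames {D}
Z: miss, frames {D,Z}
D: hit
Z: hit
D: hit
Z: hit
D: hit
B: miss, frames {D,Z,B}
D: hit
B: hit
D: hit
M: miss, evict Z, frames {D,B,M}
D: hit
B: hit
Page faults: 4.

4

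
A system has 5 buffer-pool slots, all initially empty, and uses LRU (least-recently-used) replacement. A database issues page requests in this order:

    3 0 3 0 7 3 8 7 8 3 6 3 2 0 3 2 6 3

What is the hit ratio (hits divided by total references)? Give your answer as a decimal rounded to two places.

3: miss, frames {3}
0: miss, frames {3,0}
3: hit
0: hit
7: miss, frames {3,0,7}
3: hit
8: miss, frames {0,7,3,8}
7: hit
8: hit
3: hit
6: miss, frames {0,7,8,3,6}
3: hit
2: miss, evict 0, frames {7,8,6,3,2}
0: miss, evict 7, frames {8,6,3,2,0}
3: hit
2: hit
6: hit
3: hit
Hits: 11 of 18 references → 11/18 = 0.6111.

0.61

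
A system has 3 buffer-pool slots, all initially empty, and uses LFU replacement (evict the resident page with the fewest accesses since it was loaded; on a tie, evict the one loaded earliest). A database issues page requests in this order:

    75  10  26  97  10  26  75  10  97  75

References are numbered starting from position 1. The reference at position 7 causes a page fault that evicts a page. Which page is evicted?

pos 1: 75: fault, frames [75]
pos 2: 10: fault, frames [75, 10]
pos 3: 26: fault, frames [75, 10, 26]
pos 4: 97: fault, evict 75, frames [10, 26, 97]
pos 5: 10: hit
pos 6: 26: hit
pos 7: 75: fault, evict 97, frames [10, 26, 75]
At position 7, page 97 is evicted.

97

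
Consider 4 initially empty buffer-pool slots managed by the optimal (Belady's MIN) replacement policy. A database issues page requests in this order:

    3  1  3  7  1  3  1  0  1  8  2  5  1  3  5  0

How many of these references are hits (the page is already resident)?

3 → miss, frames {3}
1 → miss, frames {3,1}
3 → hit
7 → miss, frames {3,1,7}
1 → hit
3 → hit
1 → hit
0 → miss, frames {3,1,7,0}
1 → hit
8 → miss, evict 7, frames {3,1,0,8}
2 → miss, evict 8, frames {3,1,0,2}
5 → miss, evict 2, frames {3,1,0,5}
1 → hit
3 → hit
5 → hit
0 → hit
Hits: 9.

9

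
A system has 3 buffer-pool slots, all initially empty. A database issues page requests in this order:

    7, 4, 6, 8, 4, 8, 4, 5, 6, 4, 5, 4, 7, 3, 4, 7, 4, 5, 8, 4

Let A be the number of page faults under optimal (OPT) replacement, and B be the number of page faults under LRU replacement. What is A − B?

-1

Under OPT: F F F F . . . F . . . . F F . . . F F . → 9 faults.
Under LRU: F F F F . . . F F . . . F F . . . F F . → 10 faults.
A − B = 9 − 10 = -1.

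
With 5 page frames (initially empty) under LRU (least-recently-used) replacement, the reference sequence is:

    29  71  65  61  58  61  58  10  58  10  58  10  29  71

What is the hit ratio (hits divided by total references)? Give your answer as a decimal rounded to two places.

0.43

29: miss, frames {29}
71: miss, frames {29,71}
65: miss, frames {29,71,65}
61: miss, frames {29,71,65,61}
58: miss, frames {29,71,65,61,58}
61: hit
58: hit
10: miss, evict 29, frames {71,65,61,58,10}
58: hit
10: hit
58: hit
10: hit
29: miss, evict 71, frames {65,61,58,10,29}
71: miss, evict 65, frames {61,58,10,29,71}
Hits: 6 of 14 references → 6/14 = 0.4286.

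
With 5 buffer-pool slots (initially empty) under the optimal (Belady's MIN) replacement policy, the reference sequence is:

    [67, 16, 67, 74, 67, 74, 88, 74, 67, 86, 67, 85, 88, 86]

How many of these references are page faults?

67 -> miss, frames (67)
16 -> miss, frames (67 16)
67 -> hit
74 -> miss, frames (67 16 74)
67 -> hit
74 -> hit
88 -> miss, frames (67 16 74 88)
74 -> hit
67 -> hit
86 -> miss, frames (67 16 74 88 86)
67 -> hit
85 -> miss, evict 74, frames (67 16 88 86 85)
88 -> hit
86 -> hit
Page faults: 6.

6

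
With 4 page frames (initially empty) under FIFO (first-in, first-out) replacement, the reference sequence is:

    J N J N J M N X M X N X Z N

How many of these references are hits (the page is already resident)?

9

J → fault, frames {J}
N → fault, frames {J,N}
J → hit
N → hit
J → hit
M → fault, frames {J,N,M}
N → hit
X → fault, frames {J,N,M,X}
M → hit
X → hit
N → hit
X → hit
Z → fault, evict J, frames {N,M,X,Z}
N → hit
Hits: 9.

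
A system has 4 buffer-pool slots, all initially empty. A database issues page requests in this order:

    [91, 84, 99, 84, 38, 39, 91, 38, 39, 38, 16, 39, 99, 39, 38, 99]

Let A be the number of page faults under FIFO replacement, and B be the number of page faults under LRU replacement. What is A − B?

Under FIFO: F F F . F F F . . . F . F . F . → 9 faults.
Under LRU: F F F . F F F . . . F . F . . . → 8 faults.
A − B = 9 − 8 = 1.

1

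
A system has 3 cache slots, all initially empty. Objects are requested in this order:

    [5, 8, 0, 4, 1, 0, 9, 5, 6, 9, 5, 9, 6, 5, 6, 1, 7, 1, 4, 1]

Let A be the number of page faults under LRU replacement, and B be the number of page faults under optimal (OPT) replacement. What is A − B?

Under LRU: F F F F F . F F F . . . . . . F F . F . → 11 faults.
Under OPT: F F F F F . F . F . . . . . . F F . F . → 10 faults.
A − B = 11 − 10 = 1.

1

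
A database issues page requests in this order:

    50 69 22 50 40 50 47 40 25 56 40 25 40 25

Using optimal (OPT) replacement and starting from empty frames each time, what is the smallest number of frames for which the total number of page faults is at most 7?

f=1: 14 faults
f=2: 8 faults
f=3: 7 faults
f=4: 7 faults
f=5: 7 faults
f=6: 7 faults
f=7: 7 faults
Smallest f with faults ≤ 7 is 3.

3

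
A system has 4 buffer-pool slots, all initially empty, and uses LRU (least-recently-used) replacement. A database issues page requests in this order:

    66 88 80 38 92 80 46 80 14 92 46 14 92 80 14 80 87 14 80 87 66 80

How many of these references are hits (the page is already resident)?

13

66 → fault, frames (66)
88 → fault, frames (66 88)
80 → fault, frames (66 88 80)
38 → fault, frames (66 88 80 38)
92 → fault, evict 66, frames (88 80 38 92)
80 → hit
46 → fault, evict 88, frames (38 92 80 46)
80 → hit
14 → fault, evict 38, frames (92 46 80 14)
92 → hit
46 → hit
14 → hit
92 → hit
80 → hit
14 → hit
80 → hit
87 → fault, evict 46, frames (92 14 80 87)
14 → hit
80 → hit
87 → hit
66 → fault, evict 92, frames (14 80 87 66)
80 → hit
Hits: 13.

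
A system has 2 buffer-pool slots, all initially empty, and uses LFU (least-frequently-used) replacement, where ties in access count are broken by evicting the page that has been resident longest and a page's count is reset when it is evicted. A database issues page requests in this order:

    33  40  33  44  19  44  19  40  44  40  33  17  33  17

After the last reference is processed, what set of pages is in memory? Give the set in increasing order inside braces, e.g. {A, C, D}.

{17, 33}

33: miss, frames [33]
40: miss, frames [33, 40]
33: hit
44: miss, evict 40, frames [33, 44]
19: miss, evict 44, frames [33, 19]
44: miss, evict 19, frames [33, 44]
19: miss, evict 44, frames [33, 19]
40: miss, evict 19, frames [33, 40]
44: miss, evict 40, frames [33, 44]
40: miss, evict 44, frames [33, 40]
33: hit
17: miss, evict 40, frames [33, 17]
33: hit
17: hit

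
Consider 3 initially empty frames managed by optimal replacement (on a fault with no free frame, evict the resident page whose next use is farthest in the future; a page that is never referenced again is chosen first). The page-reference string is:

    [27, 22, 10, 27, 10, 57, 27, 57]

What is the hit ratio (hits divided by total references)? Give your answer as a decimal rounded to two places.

27 → miss, frames {27}
22 → miss, frames {27,22}
10 → miss, frames {27,22,10}
27 → hit
10 → hit
57 → miss, evict 10, frames {27,22,57}
27 → hit
57 → hit
Hits: 4 of 8 references → 4/8 = 0.5000.

0.50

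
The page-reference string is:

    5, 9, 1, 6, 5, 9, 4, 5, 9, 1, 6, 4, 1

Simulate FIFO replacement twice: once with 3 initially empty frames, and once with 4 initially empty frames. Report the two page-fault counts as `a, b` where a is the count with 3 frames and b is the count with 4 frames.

9, 10

3 frames: F F F F F F F . . F F . . → 9 faults.
4 frames: F F F F . . F F F F F F . → 10 faults.
10 > 9: adding a frame increased faults — Belady's anomaly.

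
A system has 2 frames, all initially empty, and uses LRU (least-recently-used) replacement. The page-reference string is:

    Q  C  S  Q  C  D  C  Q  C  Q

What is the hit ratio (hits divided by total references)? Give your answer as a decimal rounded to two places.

0.30

Q: miss, frames [Q]
C: miss, frames [Q, C]
S: miss, evict Q, frames [C, S]
Q: miss, evict C, frames [S, Q]
C: miss, evict S, frames [Q, C]
D: miss, evict Q, frames [C, D]
C: hit
Q: miss, evict D, frames [C, Q]
C: hit
Q: hit
Hits: 3 of 10 references → 3/10 = 0.3000.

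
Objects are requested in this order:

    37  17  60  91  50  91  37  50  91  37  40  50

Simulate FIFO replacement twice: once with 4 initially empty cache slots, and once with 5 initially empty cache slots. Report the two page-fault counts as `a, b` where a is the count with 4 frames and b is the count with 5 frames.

4 frames: F F F F F . F . . . F . → 7 faults.
5 frames: F F F F F . . . . . F . → 6 faults.
6 < 7: adding a frame reduced faults, as is typical.

7, 6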